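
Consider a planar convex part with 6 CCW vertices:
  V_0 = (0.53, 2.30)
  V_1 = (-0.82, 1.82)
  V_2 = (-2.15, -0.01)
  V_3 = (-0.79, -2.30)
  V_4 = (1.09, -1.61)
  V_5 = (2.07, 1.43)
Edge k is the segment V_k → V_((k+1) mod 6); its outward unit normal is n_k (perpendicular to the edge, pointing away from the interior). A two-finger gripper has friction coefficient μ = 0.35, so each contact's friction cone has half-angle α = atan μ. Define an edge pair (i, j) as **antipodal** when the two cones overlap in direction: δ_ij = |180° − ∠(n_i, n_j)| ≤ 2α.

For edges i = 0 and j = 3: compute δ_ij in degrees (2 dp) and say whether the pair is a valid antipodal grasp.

δ = 0.58°, valid

α = atan 0.35 = 19.29°;  2α = 38.58°
edge 0: e_0 = (-1.35, -0.48);  n_0 = (-0.3350, +0.9422)
edge 3: e_3 = (+1.88, +0.69);  n_3 = (+0.3445, -0.9388)
∠(n_0, n_3) = 179.42°
δ = |180° − 179.42°| = 0.58°
0.58° ≤ 2α = 38.58°  →  valid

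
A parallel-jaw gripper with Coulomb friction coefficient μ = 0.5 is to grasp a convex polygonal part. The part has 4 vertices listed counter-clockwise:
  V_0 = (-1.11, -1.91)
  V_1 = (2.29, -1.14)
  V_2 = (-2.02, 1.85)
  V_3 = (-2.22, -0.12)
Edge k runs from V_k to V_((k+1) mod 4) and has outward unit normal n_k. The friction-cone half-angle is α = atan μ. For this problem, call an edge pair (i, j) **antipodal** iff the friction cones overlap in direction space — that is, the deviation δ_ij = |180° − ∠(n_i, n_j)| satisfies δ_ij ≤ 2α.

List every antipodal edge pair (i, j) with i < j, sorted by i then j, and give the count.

α = atan 0.5 = 26.57°;  2α = 53.13°
n_0 = (+0.2209, -0.9753)
n_1 = (+0.5700, +0.8216)
n_2 = (-0.9949, +0.1010)
n_3 = (-0.8499, -0.5270)
  (0,1): δ = 47.51°  ✓
  (0,2): δ = 71.44°  ·
  (0,3): δ = 109.04°  ·
  (1,2): δ = 61.05°  ·
  (1,3): δ = 23.45°  ✓
  (2,3): δ = 142.40°  ·
antipodal pairs: 2

count = 2; pairs: (0,1), (1,3)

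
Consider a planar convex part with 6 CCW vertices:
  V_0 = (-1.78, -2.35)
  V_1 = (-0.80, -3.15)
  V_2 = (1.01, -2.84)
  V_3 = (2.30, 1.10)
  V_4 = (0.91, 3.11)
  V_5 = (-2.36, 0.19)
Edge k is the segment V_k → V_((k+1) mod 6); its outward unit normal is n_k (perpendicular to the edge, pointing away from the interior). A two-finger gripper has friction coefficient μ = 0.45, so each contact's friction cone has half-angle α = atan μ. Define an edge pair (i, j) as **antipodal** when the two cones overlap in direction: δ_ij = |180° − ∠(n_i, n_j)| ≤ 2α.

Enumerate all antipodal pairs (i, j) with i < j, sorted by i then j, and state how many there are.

α = atan 0.45 = 24.23°;  2α = 48.46°
n_0 = (-0.6324, -0.7747)
n_1 = (+0.1688, -0.9856)
n_2 = (+0.9504, -0.3112)
n_3 = (+0.8225, +0.5688)
n_4 = (-0.6661, +0.7459)
n_5 = (-0.9749, -0.2226)
  (0,1): δ = 131.06°  ·
  (0,2): δ = 68.90°  ·
  (0,3): δ = 16.11°  ✓
  (0,4): δ = 80.99°  ·
  (0,5): δ = 142.09°  ·
  (1,2): δ = 117.85°  ·
  (1,3): δ = 65.05°  ·
  (1,4): δ = 32.04°  ✓
  (1,5): δ = 93.14°  ·
  (2,3): δ = 127.21°  ·
  (2,4): δ = 30.11°  ✓
  (2,5): δ = 30.99°  ✓
  (3,4): δ = 82.90°  ·
  (3,5): δ = 21.80°  ✓
  (4,5): δ = 118.90°  ·
antipodal pairs: 5

count = 5; pairs: (0,3), (1,4), (2,4), (2,5), (3,5)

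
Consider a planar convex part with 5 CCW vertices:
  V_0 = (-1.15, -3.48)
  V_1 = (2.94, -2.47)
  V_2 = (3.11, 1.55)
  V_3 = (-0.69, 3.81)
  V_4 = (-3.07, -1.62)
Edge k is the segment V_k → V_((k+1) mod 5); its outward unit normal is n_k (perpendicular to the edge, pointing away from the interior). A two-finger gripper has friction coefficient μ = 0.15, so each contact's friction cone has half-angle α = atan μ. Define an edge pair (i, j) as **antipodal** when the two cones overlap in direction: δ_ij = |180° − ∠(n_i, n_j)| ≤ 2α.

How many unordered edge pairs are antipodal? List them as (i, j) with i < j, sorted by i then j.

count = 1; pairs: (2,4)

α = atan 0.15 = 8.53°;  2α = 17.06°
n_0 = (+0.2397, -0.9708)
n_1 = (+0.9991, -0.0423)
n_2 = (+0.5112, +0.8595)
n_3 = (-0.9159, +0.4014)
n_4 = (-0.6958, -0.7182)
  (0,1): δ = 106.29°  ·
  (0,2): δ = 44.61°  ·
  (0,3): δ = 52.46°  ·
  (0,4): δ = 122.04°  ·
  (1,2): δ = 118.32°  ·
  (1,3): δ = 21.25°  ·
  (1,4): δ = 48.33°  ·
  (2,3): δ = 82.93°  ·
  (2,4): δ = 13.35°  ✓
  (3,4): δ = 110.42°  ·
antipodal pairs: 1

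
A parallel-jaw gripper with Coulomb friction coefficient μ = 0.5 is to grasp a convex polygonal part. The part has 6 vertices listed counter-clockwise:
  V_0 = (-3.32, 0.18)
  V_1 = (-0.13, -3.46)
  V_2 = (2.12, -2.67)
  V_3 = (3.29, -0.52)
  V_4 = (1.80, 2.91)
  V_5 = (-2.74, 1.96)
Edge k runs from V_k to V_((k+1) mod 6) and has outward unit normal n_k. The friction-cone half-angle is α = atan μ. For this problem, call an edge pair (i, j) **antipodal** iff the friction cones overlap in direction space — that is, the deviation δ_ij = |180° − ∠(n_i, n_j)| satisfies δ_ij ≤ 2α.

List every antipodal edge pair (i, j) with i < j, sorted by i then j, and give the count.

α = atan 0.5 = 26.57°;  2α = 53.13°
n_0 = (-0.7521, -0.6591)
n_1 = (+0.3313, -0.9435)
n_2 = (+0.8784, -0.4780)
n_3 = (+0.9172, +0.3984)
n_4 = (-0.2048, +0.9788)
n_5 = (-0.9508, +0.3098)
  (0,1): δ = 111.88°  ·
  (0,2): δ = 69.78°  ·
  (0,3): δ = 17.75°  ✓
  (0,4): δ = 60.59°  ·
  (0,5): δ = 120.72°  ·
  (1,2): δ = 137.90°  ·
  (1,3): δ = 85.87°  ·
  (1,4): δ = 7.53°  ✓
  (1,5): δ = 52.61°  ✓
  (2,3): δ = 127.97°  ·
  (2,4): δ = 49.63°  ✓
  (2,5): δ = 10.51°  ✓
  (3,4): δ = 101.66°  ·
  (3,5): δ = 41.53°  ✓
  (4,5): δ = 119.87°  ·
antipodal pairs: 6

count = 6; pairs: (0,3), (1,4), (1,5), (2,4), (2,5), (3,5)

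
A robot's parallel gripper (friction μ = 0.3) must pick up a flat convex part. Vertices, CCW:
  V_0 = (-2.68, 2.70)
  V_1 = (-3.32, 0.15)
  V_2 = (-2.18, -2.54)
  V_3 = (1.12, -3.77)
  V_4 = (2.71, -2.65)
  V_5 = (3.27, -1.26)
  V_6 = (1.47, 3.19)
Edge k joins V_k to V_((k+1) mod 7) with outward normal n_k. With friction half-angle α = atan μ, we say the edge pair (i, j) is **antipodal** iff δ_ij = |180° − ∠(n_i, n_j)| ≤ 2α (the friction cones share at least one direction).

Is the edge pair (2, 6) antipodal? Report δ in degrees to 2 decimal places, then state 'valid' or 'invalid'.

δ = 27.18°, valid

α = atan 0.3 = 16.70°;  2α = 33.40°
edge 2: e_2 = (+3.30, -1.23);  n_2 = (-0.3493, -0.9370)
edge 6: e_6 = (-4.15, -0.49);  n_6 = (-0.1173, +0.9931)
∠(n_2, n_6) = 152.82°
δ = |180° − 152.82°| = 27.18°
27.18° ≤ 2α = 33.40°  →  valid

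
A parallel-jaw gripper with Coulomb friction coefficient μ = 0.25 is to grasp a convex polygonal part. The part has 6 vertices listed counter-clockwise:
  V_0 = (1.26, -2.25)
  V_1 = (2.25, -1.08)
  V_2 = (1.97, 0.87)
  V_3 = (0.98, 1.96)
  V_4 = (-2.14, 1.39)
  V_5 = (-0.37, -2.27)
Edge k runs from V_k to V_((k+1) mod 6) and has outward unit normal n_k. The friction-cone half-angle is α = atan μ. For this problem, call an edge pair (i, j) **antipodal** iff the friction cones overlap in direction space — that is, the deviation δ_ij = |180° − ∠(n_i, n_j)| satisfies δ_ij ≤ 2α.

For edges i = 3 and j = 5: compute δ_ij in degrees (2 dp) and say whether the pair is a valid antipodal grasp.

α = atan 0.25 = 14.04°;  2α = 28.07°
edge 3: e_3 = (-3.12, -0.57);  n_3 = (-0.1797, +0.9837)
edge 5: e_5 = (+1.63, +0.02);  n_5 = (+0.0123, -0.9999)
∠(n_3, n_5) = 170.35°
δ = |180° − 170.35°| = 9.65°
9.65° ≤ 2α = 28.07°  →  valid

δ = 9.65°, valid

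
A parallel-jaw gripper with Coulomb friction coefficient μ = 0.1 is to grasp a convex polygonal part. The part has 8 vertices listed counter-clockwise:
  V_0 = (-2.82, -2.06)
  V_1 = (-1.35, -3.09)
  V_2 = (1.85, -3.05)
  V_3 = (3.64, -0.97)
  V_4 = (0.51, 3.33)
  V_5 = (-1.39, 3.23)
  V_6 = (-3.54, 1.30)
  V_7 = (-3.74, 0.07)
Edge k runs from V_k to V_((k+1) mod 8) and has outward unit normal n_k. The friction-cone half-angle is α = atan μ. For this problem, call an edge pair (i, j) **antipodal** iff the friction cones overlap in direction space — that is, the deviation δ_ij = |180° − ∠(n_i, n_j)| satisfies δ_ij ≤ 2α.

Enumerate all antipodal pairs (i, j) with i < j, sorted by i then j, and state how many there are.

count = 2; pairs: (1,4), (2,5)

α = atan 0.1 = 5.71°;  2α = 11.42°
n_0 = (-0.5738, -0.8190)
n_1 = (+0.0125, -0.9999)
n_2 = (+0.7580, -0.6523)
n_3 = (+0.8085, +0.5885)
n_4 = (-0.0526, +0.9986)
n_5 = (-0.6680, +0.7442)
n_6 = (-0.9870, +0.1605)
n_7 = (-0.9180, -0.3965)
  (0,1): δ = 144.27°  ·
  (0,2): δ = 95.70°  ·
  (0,3): δ = 18.93°  ·
  (0,4): δ = 38.03°  ·
  (0,5): δ = 76.93°  ·
  (0,6): δ = 115.78°  ·
  (0,7): δ = 148.38°  ·
  (1,2): δ = 131.43°  ·
  (1,3): δ = 54.67°  ·
  (1,4): δ = 2.30°  ✓
  (1,5): δ = 41.20°  ·
  (1,6): δ = 80.05°  ·
  (1,7): δ = 112.64°  ·
  (2,3): δ = 103.23°  ·
  (2,4): δ = 46.27°  ·
  (2,5): δ = 7.37°  ✓
  (2,6): δ = 31.48°  ·
  (2,7): δ = 64.08°  ·
  (3,4): δ = 123.04°  ·
  (3,5): δ = 84.14°  ·
  (3,6): δ = 45.29°  ·
  (3,7): δ = 12.69°  ·
  (4,5): δ = 141.10°  ·
  (4,6): δ = 102.25°  ·
  (4,7): δ = 69.65°  ·
  (5,6): δ = 141.15°  ·
  (5,7): δ = 108.55°  ·
  (6,7): δ = 147.40°  ·
antipodal pairs: 2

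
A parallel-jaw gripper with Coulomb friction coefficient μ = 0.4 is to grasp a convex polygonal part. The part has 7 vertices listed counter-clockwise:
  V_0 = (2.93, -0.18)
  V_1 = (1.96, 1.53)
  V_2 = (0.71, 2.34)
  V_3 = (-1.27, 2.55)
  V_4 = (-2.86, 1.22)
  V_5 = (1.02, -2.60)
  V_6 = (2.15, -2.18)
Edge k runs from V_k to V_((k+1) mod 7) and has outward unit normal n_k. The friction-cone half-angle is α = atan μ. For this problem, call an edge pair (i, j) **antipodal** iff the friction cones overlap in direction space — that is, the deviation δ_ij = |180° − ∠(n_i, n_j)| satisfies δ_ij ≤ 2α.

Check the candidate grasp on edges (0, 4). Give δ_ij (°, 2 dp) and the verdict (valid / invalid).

α = atan 0.4 = 21.80°;  2α = 43.60°
edge 0: e_0 = (-0.97, +1.71);  n_0 = (+0.8698, +0.4934)
edge 4: e_4 = (+3.88, -3.82);  n_4 = (-0.7016, -0.7126)
∠(n_0, n_4) = 164.12°
δ = |180° − 164.12°| = 15.88°
15.88° ≤ 2α = 43.60°  →  valid

δ = 15.88°, valid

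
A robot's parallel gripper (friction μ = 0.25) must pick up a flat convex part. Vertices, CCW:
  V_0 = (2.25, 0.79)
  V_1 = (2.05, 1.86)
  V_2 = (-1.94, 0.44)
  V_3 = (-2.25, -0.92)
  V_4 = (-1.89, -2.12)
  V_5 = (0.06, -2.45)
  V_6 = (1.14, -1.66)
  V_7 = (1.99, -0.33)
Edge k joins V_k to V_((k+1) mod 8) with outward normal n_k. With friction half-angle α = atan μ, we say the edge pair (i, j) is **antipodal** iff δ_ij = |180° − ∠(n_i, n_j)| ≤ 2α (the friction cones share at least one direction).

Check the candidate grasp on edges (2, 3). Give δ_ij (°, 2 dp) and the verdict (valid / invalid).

α = atan 0.25 = 14.04°;  2α = 28.07°
edge 2: e_2 = (-0.31, -1.36);  n_2 = (-0.9750, +0.2222)
edge 3: e_3 = (+0.36, -1.20);  n_3 = (-0.9578, -0.2873)
∠(n_2, n_3) = 29.54°
δ = |180° − 29.54°| = 150.46°
150.46° > 2α = 28.07°  →  invalid

δ = 150.46°, invalid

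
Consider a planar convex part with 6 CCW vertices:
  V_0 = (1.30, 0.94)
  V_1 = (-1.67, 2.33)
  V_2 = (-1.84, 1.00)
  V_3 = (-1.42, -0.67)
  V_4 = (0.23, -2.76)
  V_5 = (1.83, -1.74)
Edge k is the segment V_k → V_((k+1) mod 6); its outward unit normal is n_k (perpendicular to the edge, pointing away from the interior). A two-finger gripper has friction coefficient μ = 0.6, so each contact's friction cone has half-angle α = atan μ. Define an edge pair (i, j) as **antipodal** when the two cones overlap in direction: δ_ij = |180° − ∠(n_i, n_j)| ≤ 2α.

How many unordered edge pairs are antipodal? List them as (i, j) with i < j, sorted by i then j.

count = 7; pairs: (0,2), (0,3), (0,4), (1,4), (1,5), (2,5), (3,5)

α = atan 0.6 = 30.96°;  2α = 61.93°
n_0 = (+0.4239, +0.9057)
n_1 = (-0.9919, +0.1268)
n_2 = (-0.9698, -0.2439)
n_3 = (-0.7849, -0.6196)
n_4 = (+0.5376, -0.8432)
n_5 = (+0.9810, +0.1940)
  (0,1): δ = 72.20°  ·
  (0,2): δ = 50.80°  ✓
  (0,3): δ = 26.63°  ✓
  (0,4): δ = 57.60°  ✓
  (0,5): δ = 126.27°  ·
  (1,2): δ = 158.60°  ·
  (1,3): δ = 134.43°  ·
  (1,4): δ = 50.20°  ✓
  (1,5): δ = 18.47°  ✓
  (2,3): δ = 155.83°  ·
  (2,4): δ = 71.60°  ·
  (2,5): δ = 2.93°  ✓
  (3,4): δ = 95.77°  ·
  (3,5): δ = 27.10°  ✓
  (4,5): δ = 111.33°  ·
antipodal pairs: 7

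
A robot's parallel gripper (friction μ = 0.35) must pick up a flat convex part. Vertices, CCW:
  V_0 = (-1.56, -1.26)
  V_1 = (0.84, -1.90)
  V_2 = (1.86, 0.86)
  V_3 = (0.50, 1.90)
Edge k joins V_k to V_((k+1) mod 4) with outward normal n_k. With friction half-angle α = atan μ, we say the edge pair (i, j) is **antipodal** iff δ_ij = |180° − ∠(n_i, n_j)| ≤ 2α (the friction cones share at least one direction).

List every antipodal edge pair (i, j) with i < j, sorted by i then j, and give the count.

α = atan 0.35 = 19.29°;  2α = 38.58°
n_0 = (-0.2577, -0.9662)
n_1 = (+0.9380, -0.3467)
n_2 = (+0.6075, +0.7944)
n_3 = (-0.8377, +0.5461)
  (0,1): δ = 95.35°  ·
  (0,2): δ = 22.47°  ✓
  (0,3): δ = 71.83°  ·
  (1,2): δ = 107.12°  ·
  (1,3): δ = 12.82°  ✓
  (2,3): δ = 85.69°  ·
antipodal pairs: 2

count = 2; pairs: (0,2), (1,3)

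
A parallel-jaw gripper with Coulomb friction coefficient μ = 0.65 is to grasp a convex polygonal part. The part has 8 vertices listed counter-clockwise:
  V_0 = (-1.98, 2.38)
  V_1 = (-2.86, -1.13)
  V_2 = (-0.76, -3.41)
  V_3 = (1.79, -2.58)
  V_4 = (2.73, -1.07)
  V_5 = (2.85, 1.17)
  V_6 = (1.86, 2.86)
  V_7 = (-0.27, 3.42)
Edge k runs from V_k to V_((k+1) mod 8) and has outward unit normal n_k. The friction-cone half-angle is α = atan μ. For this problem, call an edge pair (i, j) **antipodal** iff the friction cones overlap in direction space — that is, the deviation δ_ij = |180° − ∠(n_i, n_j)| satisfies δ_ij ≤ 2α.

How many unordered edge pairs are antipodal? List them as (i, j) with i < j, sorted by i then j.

α = atan 0.65 = 33.02°;  2α = 66.05°
n_0 = (-0.9700, +0.2432)
n_1 = (-0.7355, -0.6775)
n_2 = (+0.3095, -0.9509)
n_3 = (+0.8489, -0.5285)
n_4 = (+0.9986, -0.0535)
n_5 = (+0.8629, +0.5055)
n_6 = (+0.2543, +0.9671)
n_7 = (-0.5196, +0.8544)
  (0,1): δ = 123.28°  ·
  (0,2): δ = 57.90°  ✓
  (0,3): δ = 17.83°  ✓
  (0,4): δ = 11.01°  ✓
  (0,5): δ = 44.44°  ✓
  (0,6): δ = 89.34°  ·
  (0,7): δ = 135.38°  ·
  (1,2): δ = 114.62°  ·
  (1,3): δ = 74.55°  ·
  (1,4): δ = 45.71°  ✓
  (1,5): δ = 12.28°  ✓
  (1,6): δ = 32.62°  ✓
  (1,7): δ = 78.66°  ·
  (2,3): δ = 139.93°  ·
  (2,4): δ = 111.10°  ·
  (2,5): δ = 77.67°  ·
  (2,6): δ = 32.76°  ✓
  (2,7): δ = 13.28°  ✓
  (3,4): δ = 151.16°  ·
  (3,5): δ = 117.74°  ·
  (3,6): δ = 72.83°  ·
  (3,7): δ = 26.79°  ✓
  (4,5): δ = 146.57°  ·
  (4,6): δ = 101.66°  ·
  (4,7): δ = 55.63°  ✓
  (5,6): δ = 135.09°  ·
  (5,7): δ = 89.05°  ·
  (6,7): δ = 133.96°  ·
antipodal pairs: 11

count = 11; pairs: (0,2), (0,3), (0,4), (0,5), (1,4), (1,5), (1,6), (2,6), (2,7), (3,7), (4,7)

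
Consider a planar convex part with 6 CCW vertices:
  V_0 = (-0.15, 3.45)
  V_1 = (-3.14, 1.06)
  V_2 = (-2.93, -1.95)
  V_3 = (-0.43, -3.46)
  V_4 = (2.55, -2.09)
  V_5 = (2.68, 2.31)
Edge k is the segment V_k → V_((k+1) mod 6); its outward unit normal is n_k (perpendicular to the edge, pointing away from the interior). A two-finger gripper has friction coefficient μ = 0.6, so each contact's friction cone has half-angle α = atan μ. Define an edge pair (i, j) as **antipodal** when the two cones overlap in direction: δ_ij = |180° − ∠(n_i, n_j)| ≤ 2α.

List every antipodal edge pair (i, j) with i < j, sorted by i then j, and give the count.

count = 6; pairs: (0,3), (0,4), (1,4), (2,4), (2,5), (3,5)

α = atan 0.6 = 30.96°;  2α = 61.93°
n_0 = (-0.6244, +0.7811)
n_1 = (-0.9976, -0.0696)
n_2 = (-0.5170, -0.8560)
n_3 = (+0.4177, -0.9086)
n_4 = (+0.9996, -0.0295)
n_5 = (+0.3737, +0.9276)
  (0,1): δ = 124.65°  ·
  (0,2): δ = 69.77°  ·
  (0,3): δ = 13.95°  ✓
  (0,4): δ = 49.67°  ✓
  (0,5): δ = 119.42°  ·
  (1,2): δ = 125.12°  ·
  (1,3): δ = 69.30°  ·
  (1,4): δ = 5.68°  ✓
  (1,5): δ = 64.07°  ·
  (2,3): δ = 124.18°  ·
  (2,4): δ = 60.56°  ✓
  (2,5): δ = 9.19°  ✓
  (3,4): δ = 116.38°  ·
  (3,5): δ = 46.63°  ✓
  (4,5): δ = 110.25°  ·
antipodal pairs: 6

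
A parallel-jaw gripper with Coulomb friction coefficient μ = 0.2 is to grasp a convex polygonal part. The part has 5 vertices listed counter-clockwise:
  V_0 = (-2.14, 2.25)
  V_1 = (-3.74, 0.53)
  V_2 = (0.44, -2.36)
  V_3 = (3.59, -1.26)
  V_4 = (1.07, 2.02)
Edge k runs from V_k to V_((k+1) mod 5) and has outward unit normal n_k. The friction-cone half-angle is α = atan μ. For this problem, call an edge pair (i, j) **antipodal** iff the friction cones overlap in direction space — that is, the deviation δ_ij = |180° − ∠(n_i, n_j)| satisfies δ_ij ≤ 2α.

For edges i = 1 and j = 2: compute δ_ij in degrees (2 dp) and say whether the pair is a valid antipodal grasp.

α = atan 0.2 = 11.31°;  2α = 22.62°
edge 1: e_1 = (+4.18, -2.89);  n_1 = (-0.5687, -0.8225)
edge 2: e_2 = (+3.15, +1.10);  n_2 = (+0.3297, -0.9441)
∠(n_1, n_2) = 53.91°
δ = |180° − 53.91°| = 126.09°
126.09° > 2α = 22.62°  →  invalid

δ = 126.09°, invalid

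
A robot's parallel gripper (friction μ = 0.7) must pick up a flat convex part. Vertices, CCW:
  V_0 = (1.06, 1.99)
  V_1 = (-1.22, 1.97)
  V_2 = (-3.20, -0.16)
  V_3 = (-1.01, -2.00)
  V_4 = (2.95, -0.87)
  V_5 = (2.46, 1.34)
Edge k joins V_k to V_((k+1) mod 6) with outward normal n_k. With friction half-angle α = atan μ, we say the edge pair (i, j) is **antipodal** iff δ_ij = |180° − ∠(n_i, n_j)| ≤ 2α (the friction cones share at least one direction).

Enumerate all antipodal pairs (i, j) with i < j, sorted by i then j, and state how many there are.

α = atan 0.7 = 34.99°;  2α = 69.98°
n_0 = (-0.0088, +1.0000)
n_1 = (-0.7324, +0.6808)
n_2 = (-0.6433, -0.7656)
n_3 = (+0.2744, -0.9616)
n_4 = (+0.9763, +0.2165)
n_5 = (+0.4211, +0.9070)
  (0,1): δ = 133.41°  ·
  (0,2): δ = 40.54°  ✓
  (0,3): δ = 15.42°  ✓
  (0,4): δ = 102.00°  ·
  (0,5): δ = 154.59°  ·
  (1,2): δ = 87.13°  ·
  (1,3): δ = 31.16°  ✓
  (1,4): δ = 55.41°  ✓
  (1,5): δ = 108.01°  ·
  (2,3): δ = 124.04°  ·
  (2,4): δ = 37.46°  ✓
  (2,5): δ = 15.13°  ✓
  (3,4): δ = 93.42°  ·
  (3,5): δ = 40.83°  ✓
  (4,5): δ = 127.41°  ·
antipodal pairs: 7

count = 7; pairs: (0,2), (0,3), (1,3), (1,4), (2,4), (2,5), (3,5)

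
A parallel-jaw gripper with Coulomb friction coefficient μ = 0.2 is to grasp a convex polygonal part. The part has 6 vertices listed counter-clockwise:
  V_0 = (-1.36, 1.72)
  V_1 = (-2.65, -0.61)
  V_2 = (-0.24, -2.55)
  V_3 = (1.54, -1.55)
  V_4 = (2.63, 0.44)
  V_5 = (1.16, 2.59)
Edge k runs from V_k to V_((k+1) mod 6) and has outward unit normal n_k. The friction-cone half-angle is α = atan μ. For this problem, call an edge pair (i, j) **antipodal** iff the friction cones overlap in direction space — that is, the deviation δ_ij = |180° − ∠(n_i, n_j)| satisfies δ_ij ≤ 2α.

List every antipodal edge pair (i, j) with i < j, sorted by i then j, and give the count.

count = 3; pairs: (0,3), (1,4), (2,5)

α = atan 0.2 = 11.31°;  2α = 22.62°
n_0 = (-0.8749, +0.4844)
n_1 = (-0.6271, -0.7790)
n_2 = (+0.4898, -0.8718)
n_3 = (+0.8771, -0.4804)
n_4 = (+0.8255, +0.5644)
n_5 = (-0.3263, +0.9453)
  (0,1): δ = 99.86°  ·
  (0,2): δ = 31.70°  ·
  (0,3): δ = 0.26°  ✓
  (0,4): δ = 63.33°  ·
  (0,5): δ = 138.02°  ·
  (1,2): δ = 111.84°  ·
  (1,3): δ = 79.88°  ·
  (1,4): δ = 16.81°  ✓
  (1,5): δ = 57.88°  ·
  (2,3): δ = 148.04°  ·
  (2,4): δ = 84.97°  ·
  (2,5): δ = 10.28°  ✓
  (3,4): δ = 116.93°  ·
  (3,5): δ = 42.24°  ·
  (4,5): δ = 105.31°  ·
antipodal pairs: 3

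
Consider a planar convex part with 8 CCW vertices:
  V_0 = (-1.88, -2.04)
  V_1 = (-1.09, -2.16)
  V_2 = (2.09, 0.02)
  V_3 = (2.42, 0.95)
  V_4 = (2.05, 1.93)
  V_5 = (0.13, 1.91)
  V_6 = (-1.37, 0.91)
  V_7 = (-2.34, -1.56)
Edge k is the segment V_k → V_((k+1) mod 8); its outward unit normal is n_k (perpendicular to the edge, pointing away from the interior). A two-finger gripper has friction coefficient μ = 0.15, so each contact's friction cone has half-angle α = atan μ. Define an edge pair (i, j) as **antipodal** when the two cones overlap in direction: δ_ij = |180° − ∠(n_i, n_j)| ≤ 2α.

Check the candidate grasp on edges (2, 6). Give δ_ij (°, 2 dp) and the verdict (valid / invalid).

α = atan 0.15 = 8.53°;  2α = 17.06°
edge 2: e_2 = (+0.33, +0.93);  n_2 = (+0.9424, -0.3344)
edge 6: e_6 = (-0.97, -2.47);  n_6 = (-0.9308, +0.3655)
∠(n_2, n_6) = 178.10°
δ = |180° − 178.10°| = 1.90°
1.90° ≤ 2α = 17.06°  →  valid

δ = 1.90°, valid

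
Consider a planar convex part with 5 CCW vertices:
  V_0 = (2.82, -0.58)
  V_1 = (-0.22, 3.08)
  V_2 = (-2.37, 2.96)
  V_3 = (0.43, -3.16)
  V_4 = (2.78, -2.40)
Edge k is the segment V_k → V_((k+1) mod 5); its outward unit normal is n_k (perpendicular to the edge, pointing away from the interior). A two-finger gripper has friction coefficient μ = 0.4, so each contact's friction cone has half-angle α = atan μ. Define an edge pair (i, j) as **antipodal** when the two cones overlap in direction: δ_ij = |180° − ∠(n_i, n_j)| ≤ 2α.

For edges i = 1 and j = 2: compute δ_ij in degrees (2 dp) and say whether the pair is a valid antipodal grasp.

α = atan 0.4 = 21.80°;  2α = 43.60°
edge 1: e_1 = (-2.15, -0.12);  n_1 = (-0.0557, +0.9984)
edge 2: e_2 = (+2.80, -6.12);  n_2 = (-0.9093, -0.4160)
∠(n_1, n_2) = 111.39°
δ = |180° − 111.39°| = 68.61°
68.61° > 2α = 43.60°  →  invalid

δ = 68.61°, invalid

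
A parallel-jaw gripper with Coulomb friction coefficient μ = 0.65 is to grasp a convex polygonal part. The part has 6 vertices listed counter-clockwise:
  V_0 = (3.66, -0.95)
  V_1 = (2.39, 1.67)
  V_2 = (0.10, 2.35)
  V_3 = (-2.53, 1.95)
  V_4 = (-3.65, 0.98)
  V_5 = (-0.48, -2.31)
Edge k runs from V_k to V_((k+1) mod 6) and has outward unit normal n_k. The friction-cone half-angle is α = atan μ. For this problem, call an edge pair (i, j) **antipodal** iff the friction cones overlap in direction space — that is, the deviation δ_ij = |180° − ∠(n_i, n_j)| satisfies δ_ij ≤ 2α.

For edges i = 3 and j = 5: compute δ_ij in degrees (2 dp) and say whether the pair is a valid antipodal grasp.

α = atan 0.65 = 33.02°;  2α = 66.05°
edge 3: e_3 = (-1.12, -0.97);  n_3 = (-0.6547, +0.7559)
edge 5: e_5 = (+4.14, +1.36);  n_5 = (+0.3121, -0.9501)
∠(n_3, n_5) = 157.29°
δ = |180° − 157.29°| = 22.71°
22.71° ≤ 2α = 66.05°  →  valid

δ = 22.71°, valid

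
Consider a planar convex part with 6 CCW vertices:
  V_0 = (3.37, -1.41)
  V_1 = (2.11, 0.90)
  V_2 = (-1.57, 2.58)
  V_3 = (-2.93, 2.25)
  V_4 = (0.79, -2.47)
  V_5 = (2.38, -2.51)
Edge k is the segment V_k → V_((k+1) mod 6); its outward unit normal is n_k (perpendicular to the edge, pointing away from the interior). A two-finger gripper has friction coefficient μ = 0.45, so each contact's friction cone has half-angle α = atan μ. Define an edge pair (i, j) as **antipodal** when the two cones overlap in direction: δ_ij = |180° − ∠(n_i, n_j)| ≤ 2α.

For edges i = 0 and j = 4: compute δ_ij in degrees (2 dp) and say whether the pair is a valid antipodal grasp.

α = atan 0.45 = 24.23°;  2α = 48.46°
edge 0: e_0 = (-1.26, +2.31);  n_0 = (+0.8779, +0.4789)
edge 4: e_4 = (+1.59, -0.04);  n_4 = (-0.0251, -0.9997)
∠(n_0, n_4) = 120.05°
δ = |180° − 120.05°| = 59.95°
59.95° > 2α = 48.46°  →  invalid

δ = 59.95°, invalid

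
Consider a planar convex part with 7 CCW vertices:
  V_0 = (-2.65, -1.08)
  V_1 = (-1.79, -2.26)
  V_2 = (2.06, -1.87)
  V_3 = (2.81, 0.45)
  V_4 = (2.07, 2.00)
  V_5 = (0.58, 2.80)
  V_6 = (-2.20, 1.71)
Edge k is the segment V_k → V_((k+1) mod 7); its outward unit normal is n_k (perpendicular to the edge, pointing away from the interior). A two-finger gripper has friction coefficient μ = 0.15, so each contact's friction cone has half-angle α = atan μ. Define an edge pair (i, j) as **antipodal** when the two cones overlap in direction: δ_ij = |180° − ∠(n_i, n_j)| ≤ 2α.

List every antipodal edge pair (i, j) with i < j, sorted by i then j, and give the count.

α = atan 0.15 = 8.53°;  2α = 17.06°
n_0 = (-0.8081, -0.5890)
n_1 = (+0.1008, -0.9949)
n_2 = (+0.9515, -0.3076)
n_3 = (+0.9024, +0.4308)
n_4 = (+0.4730, +0.8810)
n_5 = (-0.3650, +0.9310)
n_6 = (-0.9872, +0.1592)
  (0,1): δ = 120.30°  ·
  (0,2): δ = 54.00°  ·
  (0,3): δ = 10.56°  ✓
  (0,4): δ = 25.68°  ·
  (0,5): δ = 75.32°  ·
  (0,6): δ = 134.75°  ·
  (1,2): δ = 113.70°  ·
  (1,3): δ = 70.26°  ·
  (1,4): δ = 34.02°  ·
  (1,5): δ = 15.63°  ✓
  (1,6): δ = 75.05°  ·
  (2,3): δ = 136.56°  ·
  (2,4): δ = 100.32°  ·
  (2,5): δ = 50.68°  ·
  (2,6): δ = 8.75°  ✓
  (3,4): δ = 143.75°  ·
  (3,5): δ = 94.11°  ·
  (3,6): δ = 34.68°  ·
  (4,5): δ = 130.36°  ·
  (4,6): δ = 70.93°  ·
  (5,6): δ = 120.57°  ·
antipodal pairs: 3

count = 3; pairs: (0,3), (1,5), (2,6)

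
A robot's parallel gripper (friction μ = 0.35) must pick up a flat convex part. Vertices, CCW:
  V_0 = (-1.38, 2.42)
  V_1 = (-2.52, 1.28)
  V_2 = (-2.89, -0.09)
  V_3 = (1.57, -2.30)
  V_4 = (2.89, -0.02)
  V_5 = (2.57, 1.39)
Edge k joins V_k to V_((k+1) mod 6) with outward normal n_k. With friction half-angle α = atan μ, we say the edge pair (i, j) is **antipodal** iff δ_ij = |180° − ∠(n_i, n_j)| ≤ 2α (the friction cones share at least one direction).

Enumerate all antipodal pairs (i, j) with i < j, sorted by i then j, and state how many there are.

α = atan 0.35 = 19.29°;  2α = 38.58°
n_0 = (-0.7071, +0.7071)
n_1 = (-0.9654, +0.2607)
n_2 = (-0.4440, -0.8960)
n_3 = (+0.8654, -0.5010)
n_4 = (+0.9752, +0.2213)
n_5 = (+0.2523, +0.9676)
  (0,1): δ = 150.11°  ·
  (0,2): δ = 71.36°  ·
  (0,3): δ = 14.93°  ✓
  (0,4): δ = 57.79°  ·
  (0,5): δ = 120.39°  ·
  (1,2): δ = 101.25°  ·
  (1,3): δ = 14.96°  ✓
  (1,4): δ = 27.90°  ✓
  (1,5): δ = 90.50°  ·
  (2,3): δ = 93.71°  ·
  (2,4): δ = 50.85°  ·
  (2,5): δ = 11.74°  ✓
  (3,4): δ = 137.14°  ·
  (3,5): δ = 74.55°  ·
  (4,5): δ = 117.40°  ·
antipodal pairs: 4

count = 4; pairs: (0,3), (1,3), (1,4), (2,5)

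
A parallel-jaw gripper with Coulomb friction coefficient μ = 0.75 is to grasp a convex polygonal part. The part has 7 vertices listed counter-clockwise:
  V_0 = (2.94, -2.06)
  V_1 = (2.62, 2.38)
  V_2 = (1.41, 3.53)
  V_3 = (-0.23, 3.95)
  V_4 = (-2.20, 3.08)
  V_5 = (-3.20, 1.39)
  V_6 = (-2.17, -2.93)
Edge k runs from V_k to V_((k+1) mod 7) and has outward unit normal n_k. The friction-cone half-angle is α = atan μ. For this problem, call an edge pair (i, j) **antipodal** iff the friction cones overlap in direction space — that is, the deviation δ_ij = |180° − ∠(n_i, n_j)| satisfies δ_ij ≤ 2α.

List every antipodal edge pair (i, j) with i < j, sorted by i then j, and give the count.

α = atan 0.75 = 36.87°;  2α = 73.74°
n_0 = (+0.9974, +0.0719)
n_1 = (+0.6889, +0.7248)
n_2 = (+0.2481, +0.9687)
n_3 = (-0.4040, +0.9148)
n_4 = (-0.8606, +0.5092)
n_5 = (-0.9727, -0.2319)
n_6 = (+0.1678, -0.9858)
  (0,1): δ = 137.67°  ·
  (0,2): δ = 108.49°  ·
  (0,3): δ = 70.29°  ✓
  (0,4): δ = 34.74°  ✓
  (0,5): δ = 9.29°  ✓
  (0,6): δ = 95.54°  ·
  (1,2): δ = 150.82°  ·
  (1,3): δ = 112.63°  ·
  (1,4): δ = 77.07°  ·
  (1,5): δ = 33.05°  ✓
  (1,6): δ = 53.21°  ✓
  (2,3): δ = 141.81°  ·
  (2,4): δ = 106.25°  ·
  (2,5): δ = 62.22°  ✓
  (2,6): δ = 24.03°  ✓
  (3,4): δ = 144.44°  ·
  (3,5): δ = 100.42°  ·
  (3,6): δ = 14.17°  ✓
  (4,5): δ = 135.98°  ·
  (4,6): δ = 49.72°  ✓
  (5,6): δ = 93.75°  ·
antipodal pairs: 9

count = 9; pairs: (0,3), (0,4), (0,5), (1,5), (1,6), (2,5), (2,6), (3,6), (4,6)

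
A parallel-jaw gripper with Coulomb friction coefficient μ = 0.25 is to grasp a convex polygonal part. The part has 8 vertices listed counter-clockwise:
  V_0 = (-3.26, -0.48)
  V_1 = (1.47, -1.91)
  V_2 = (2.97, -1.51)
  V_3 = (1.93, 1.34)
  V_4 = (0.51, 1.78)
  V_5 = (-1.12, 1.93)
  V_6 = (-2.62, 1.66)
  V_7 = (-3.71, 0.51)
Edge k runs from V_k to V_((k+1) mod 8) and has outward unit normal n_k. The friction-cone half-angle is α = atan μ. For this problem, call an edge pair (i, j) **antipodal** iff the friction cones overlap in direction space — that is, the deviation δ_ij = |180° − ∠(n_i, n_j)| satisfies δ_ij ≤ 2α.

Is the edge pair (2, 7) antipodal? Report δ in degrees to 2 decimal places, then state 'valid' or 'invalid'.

δ = 4.40°, valid

α = atan 0.25 = 14.04°;  2α = 28.07°
edge 2: e_2 = (-1.04, +2.85);  n_2 = (+0.9394, +0.3428)
edge 7: e_7 = (+0.45, -0.99);  n_7 = (-0.9104, -0.4138)
∠(n_2, n_7) = 175.60°
δ = |180° − 175.60°| = 4.40°
4.40° ≤ 2α = 28.07°  →  valid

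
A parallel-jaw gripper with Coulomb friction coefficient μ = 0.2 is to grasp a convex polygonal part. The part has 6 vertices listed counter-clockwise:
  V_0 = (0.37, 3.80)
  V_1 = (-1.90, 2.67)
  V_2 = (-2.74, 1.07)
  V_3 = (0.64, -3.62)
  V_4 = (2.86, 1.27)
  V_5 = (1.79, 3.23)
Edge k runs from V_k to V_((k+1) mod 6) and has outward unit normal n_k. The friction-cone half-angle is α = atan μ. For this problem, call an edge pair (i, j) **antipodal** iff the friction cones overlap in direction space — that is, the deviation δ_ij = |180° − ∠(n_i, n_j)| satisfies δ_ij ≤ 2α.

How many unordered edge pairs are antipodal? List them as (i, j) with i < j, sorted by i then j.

count = 2; pairs: (1,3), (2,4)

α = atan 0.2 = 11.31°;  2α = 22.62°
n_0 = (-0.4456, +0.8952)
n_1 = (-0.8854, +0.4648)
n_2 = (-0.8113, -0.5847)
n_3 = (+0.9106, -0.4134)
n_4 = (+0.8777, +0.4792)
n_5 = (+0.3725, +0.9280)
  (0,1): δ = 144.16°  ·
  (0,2): δ = 80.68°  ·
  (0,3): δ = 39.12°  ·
  (0,4): δ = 92.17°  ·
  (0,5): δ = 131.67°  ·
  (1,2): δ = 116.52°  ·
  (1,3): δ = 3.28°  ✓
  (1,4): δ = 56.33°  ·
  (1,5): δ = 95.83°  ·
  (2,3): δ = 60.20°  ·
  (2,4): δ = 7.15°  ✓
  (2,5): δ = 32.35°  ·
  (3,4): δ = 126.95°  ·
  (3,5): δ = 87.45°  ·
  (4,5): δ = 140.50°  ·
antipodal pairs: 2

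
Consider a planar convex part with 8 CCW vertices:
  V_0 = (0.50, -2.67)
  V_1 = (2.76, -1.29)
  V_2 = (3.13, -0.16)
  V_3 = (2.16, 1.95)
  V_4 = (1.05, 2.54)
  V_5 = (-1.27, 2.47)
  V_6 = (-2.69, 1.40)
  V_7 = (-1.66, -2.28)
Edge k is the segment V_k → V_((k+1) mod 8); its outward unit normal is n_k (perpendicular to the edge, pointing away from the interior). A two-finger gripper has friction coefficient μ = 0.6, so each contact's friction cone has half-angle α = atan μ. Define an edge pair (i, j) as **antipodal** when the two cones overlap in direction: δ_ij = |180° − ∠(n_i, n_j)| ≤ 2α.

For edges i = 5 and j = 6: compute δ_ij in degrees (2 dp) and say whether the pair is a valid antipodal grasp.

α = atan 0.6 = 30.96°;  2α = 61.93°
edge 5: e_5 = (-1.42, -1.07);  n_5 = (-0.6018, +0.7986)
edge 6: e_6 = (+1.03, -3.68);  n_6 = (-0.9630, -0.2695)
∠(n_5, n_6) = 68.64°
δ = |180° − 68.64°| = 111.36°
111.36° > 2α = 61.93°  →  invalid

δ = 111.36°, invalid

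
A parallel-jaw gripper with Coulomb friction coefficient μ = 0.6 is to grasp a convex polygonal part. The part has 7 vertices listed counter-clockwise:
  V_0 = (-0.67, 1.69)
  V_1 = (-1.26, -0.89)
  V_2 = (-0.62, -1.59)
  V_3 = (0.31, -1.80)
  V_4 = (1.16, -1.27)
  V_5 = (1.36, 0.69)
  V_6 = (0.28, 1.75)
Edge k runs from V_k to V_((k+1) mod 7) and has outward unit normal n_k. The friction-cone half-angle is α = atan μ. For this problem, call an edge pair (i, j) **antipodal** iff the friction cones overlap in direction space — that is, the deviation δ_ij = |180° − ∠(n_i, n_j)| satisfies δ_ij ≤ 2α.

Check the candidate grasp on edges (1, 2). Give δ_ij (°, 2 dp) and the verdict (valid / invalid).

δ = 145.16°, invalid

α = atan 0.6 = 30.96°;  2α = 61.93°
edge 1: e_1 = (+0.64, -0.70);  n_1 = (-0.7380, -0.6748)
edge 2: e_2 = (+0.93, -0.21);  n_2 = (-0.2203, -0.9754)
∠(n_1, n_2) = 34.84°
δ = |180° − 34.84°| = 145.16°
145.16° > 2α = 61.93°  →  invalid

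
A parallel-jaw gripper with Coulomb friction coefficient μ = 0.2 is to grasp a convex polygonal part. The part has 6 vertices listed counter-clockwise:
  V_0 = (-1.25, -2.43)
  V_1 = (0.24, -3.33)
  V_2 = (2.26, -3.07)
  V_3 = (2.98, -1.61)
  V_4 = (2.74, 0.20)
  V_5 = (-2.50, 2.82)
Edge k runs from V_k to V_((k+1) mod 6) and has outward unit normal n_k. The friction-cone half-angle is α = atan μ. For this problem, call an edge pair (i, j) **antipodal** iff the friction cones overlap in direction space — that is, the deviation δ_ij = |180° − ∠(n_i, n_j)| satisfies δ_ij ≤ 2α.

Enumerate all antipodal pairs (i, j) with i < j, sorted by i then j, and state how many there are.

count = 2; pairs: (0,4), (3,5)

α = atan 0.2 = 11.31°;  2α = 22.62°
n_0 = (-0.5170, -0.8560)
n_1 = (+0.1277, -0.9918)
n_2 = (+0.8969, -0.4423)
n_3 = (+0.9913, +0.1314)
n_4 = (+0.4472, +0.8944)
n_5 = (-0.9728, -0.2316)
  (0,1): δ = 141.53°  ·
  (0,2): δ = 85.12°  ·
  (0,3): δ = 51.31°  ·
  (0,4): δ = 4.57°  ✓
  (0,5): δ = 134.53°  ·
  (1,2): δ = 123.58°  ·
  (1,3): δ = 89.78°  ·
  (1,4): δ = 33.90°  ·
  (1,5): δ = 96.06°  ·
  (2,3): δ = 146.20°  ·
  (2,4): δ = 90.31°  ·
  (2,5): δ = 39.64°  ·
  (3,4): δ = 124.12°  ·
  (3,5): δ = 5.84°  ✓
  (4,5): δ = 50.04°  ·
antipodal pairs: 2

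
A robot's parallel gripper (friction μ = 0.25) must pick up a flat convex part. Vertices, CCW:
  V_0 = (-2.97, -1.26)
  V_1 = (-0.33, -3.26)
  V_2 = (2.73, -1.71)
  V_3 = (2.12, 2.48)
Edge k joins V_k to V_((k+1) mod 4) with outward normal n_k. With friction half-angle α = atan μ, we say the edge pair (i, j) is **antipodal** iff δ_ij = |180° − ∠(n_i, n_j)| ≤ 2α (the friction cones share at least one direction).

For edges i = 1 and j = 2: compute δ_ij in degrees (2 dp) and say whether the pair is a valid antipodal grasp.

α = atan 0.25 = 14.04°;  2α = 28.07°
edge 1: e_1 = (+3.06, +1.55);  n_1 = (+0.4519, -0.8921)
edge 2: e_2 = (-0.61, +4.19);  n_2 = (+0.9896, +0.1441)
∠(n_1, n_2) = 71.42°
δ = |180° − 71.42°| = 108.58°
108.58° > 2α = 28.07°  →  invalid

δ = 108.58°, invalid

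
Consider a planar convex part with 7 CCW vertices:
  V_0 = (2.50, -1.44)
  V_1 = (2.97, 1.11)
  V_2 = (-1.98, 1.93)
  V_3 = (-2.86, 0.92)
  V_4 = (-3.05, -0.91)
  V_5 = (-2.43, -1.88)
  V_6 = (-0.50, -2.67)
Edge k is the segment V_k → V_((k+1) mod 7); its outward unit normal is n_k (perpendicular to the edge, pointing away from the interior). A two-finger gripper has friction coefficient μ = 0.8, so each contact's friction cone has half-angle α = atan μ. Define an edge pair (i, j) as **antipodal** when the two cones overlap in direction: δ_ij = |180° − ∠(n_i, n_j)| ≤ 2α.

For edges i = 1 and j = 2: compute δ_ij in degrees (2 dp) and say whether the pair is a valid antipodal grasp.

α = atan 0.8 = 38.66°;  2α = 77.32°
edge 1: e_1 = (-4.95, +0.82);  n_1 = (+0.1634, +0.9866)
edge 2: e_2 = (-0.88, -1.01);  n_2 = (-0.7540, +0.6569)
∠(n_1, n_2) = 58.34°
δ = |180° − 58.34°| = 121.66°
121.66° > 2α = 77.32°  →  invalid

δ = 121.66°, invalid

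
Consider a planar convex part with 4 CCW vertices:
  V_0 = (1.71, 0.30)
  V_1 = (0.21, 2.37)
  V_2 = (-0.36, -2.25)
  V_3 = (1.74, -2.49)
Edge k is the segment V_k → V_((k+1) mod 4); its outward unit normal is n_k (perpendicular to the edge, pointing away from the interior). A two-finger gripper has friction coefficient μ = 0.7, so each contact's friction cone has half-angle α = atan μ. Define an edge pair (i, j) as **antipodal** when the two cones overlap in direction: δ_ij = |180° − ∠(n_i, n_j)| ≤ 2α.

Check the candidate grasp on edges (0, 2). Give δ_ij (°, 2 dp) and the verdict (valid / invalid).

α = atan 0.7 = 34.99°;  2α = 69.98°
edge 0: e_0 = (-1.50, +2.07);  n_0 = (+0.8097, +0.5868)
edge 2: e_2 = (+2.10, -0.24);  n_2 = (-0.1135, -0.9935)
∠(n_0, n_2) = 132.45°
δ = |180° − 132.45°| = 47.55°
47.55° ≤ 2α = 69.98°  →  valid

δ = 47.55°, valid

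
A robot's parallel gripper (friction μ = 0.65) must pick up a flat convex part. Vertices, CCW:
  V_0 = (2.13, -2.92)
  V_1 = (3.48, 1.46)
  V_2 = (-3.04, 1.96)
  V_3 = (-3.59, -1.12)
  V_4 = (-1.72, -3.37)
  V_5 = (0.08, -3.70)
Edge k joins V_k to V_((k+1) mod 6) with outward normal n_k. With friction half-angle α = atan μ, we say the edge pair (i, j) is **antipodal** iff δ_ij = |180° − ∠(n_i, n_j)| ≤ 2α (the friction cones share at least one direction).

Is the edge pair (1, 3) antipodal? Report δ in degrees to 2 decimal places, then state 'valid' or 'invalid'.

α = atan 0.65 = 33.02°;  2α = 66.05°
edge 1: e_1 = (-6.52, +0.50);  n_1 = (+0.0765, +0.9971)
edge 3: e_3 = (+1.87, -2.25);  n_3 = (-0.7691, -0.6392)
∠(n_1, n_3) = 134.12°
δ = |180° − 134.12°| = 45.88°
45.88° ≤ 2α = 66.05°  →  valid

δ = 45.88°, valid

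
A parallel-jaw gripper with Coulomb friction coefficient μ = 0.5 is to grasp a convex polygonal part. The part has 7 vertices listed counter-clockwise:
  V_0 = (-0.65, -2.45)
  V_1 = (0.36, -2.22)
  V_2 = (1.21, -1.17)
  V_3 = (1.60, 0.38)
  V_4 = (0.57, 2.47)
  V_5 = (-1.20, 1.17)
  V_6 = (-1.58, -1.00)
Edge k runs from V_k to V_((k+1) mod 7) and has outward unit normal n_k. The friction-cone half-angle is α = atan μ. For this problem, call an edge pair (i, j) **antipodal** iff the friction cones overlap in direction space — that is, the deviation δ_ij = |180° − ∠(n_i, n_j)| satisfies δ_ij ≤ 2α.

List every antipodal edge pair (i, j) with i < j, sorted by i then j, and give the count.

α = atan 0.5 = 26.57°;  2α = 53.13°
n_0 = (+0.2220, -0.9750)
n_1 = (+0.7772, -0.6292)
n_2 = (+0.9698, -0.2440)
n_3 = (+0.8970, +0.4421)
n_4 = (-0.5920, +0.8060)
n_5 = (-0.9850, +0.1725)
n_6 = (-0.8417, -0.5399)
  (0,1): δ = 141.82°  ·
  (0,2): δ = 116.95°  ·
  (0,3): δ = 76.59°  ·
  (0,4): δ = 23.47°  ✓
  (0,5): δ = 67.24°  ·
  (0,6): δ = 109.85°  ·
  (1,2): δ = 155.13°  ·
  (1,3): δ = 114.77°  ·
  (1,4): δ = 14.71°  ✓
  (1,5): δ = 29.06°  ✓
  (1,6): δ = 71.67°  ·
  (2,3): δ = 139.64°  ·
  (2,4): δ = 39.58°  ✓
  (2,5): δ = 4.19°  ✓
  (2,6): δ = 46.80°  ✓
  (3,4): δ = 79.94°  ·
  (3,5): δ = 36.17°  ✓
  (3,6): δ = 6.44°  ✓
  (4,5): δ = 136.23°  ·
  (4,6): δ = 93.62°  ·
  (5,6): δ = 137.39°  ·
antipodal pairs: 8

count = 8; pairs: (0,4), (1,4), (1,5), (2,4), (2,5), (2,6), (3,5), (3,6)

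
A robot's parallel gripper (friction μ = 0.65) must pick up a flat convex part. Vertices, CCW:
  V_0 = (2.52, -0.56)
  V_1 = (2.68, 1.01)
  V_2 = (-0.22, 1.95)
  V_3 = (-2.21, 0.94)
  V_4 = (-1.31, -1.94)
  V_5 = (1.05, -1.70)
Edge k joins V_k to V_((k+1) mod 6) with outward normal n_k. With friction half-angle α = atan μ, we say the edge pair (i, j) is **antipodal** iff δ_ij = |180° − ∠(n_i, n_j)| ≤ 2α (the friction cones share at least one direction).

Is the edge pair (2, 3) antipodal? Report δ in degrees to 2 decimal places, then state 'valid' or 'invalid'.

δ = 99.56°, invalid

α = atan 0.65 = 33.02°;  2α = 66.05°
edge 2: e_2 = (-1.99, -1.01);  n_2 = (-0.4526, +0.8917)
edge 3: e_3 = (+0.90, -2.88);  n_3 = (-0.9545, -0.2983)
∠(n_2, n_3) = 80.44°
δ = |180° − 80.44°| = 99.56°
99.56° > 2α = 66.05°  →  invalid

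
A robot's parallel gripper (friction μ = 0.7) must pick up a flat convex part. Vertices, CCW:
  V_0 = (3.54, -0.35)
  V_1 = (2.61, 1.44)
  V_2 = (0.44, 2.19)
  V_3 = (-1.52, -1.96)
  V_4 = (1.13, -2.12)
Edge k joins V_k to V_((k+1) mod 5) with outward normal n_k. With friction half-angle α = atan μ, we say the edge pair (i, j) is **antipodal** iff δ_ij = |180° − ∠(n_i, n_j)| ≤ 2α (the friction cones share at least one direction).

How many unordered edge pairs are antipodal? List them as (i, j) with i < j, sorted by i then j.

count = 6; pairs: (0,2), (0,3), (1,3), (1,4), (2,3), (2,4)

α = atan 0.7 = 34.99°;  2α = 69.98°
n_0 = (+0.8874, +0.4610)
n_1 = (+0.3267, +0.9451)
n_2 = (-0.9042, +0.4271)
n_3 = (-0.0603, -0.9982)
n_4 = (+0.5919, -0.8060)
  (0,1): δ = 136.52°  ·
  (0,2): δ = 52.74°  ✓
  (0,3): δ = 59.09°  ✓
  (0,4): δ = 98.84°  ·
  (1,2): δ = 96.21°  ·
  (1,3): δ = 15.61°  ✓
  (1,4): δ = 55.36°  ✓
  (2,3): δ = 68.17°  ✓
  (2,4): δ = 28.42°  ✓
  (3,4): δ = 140.25°  ·
antipodal pairs: 6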